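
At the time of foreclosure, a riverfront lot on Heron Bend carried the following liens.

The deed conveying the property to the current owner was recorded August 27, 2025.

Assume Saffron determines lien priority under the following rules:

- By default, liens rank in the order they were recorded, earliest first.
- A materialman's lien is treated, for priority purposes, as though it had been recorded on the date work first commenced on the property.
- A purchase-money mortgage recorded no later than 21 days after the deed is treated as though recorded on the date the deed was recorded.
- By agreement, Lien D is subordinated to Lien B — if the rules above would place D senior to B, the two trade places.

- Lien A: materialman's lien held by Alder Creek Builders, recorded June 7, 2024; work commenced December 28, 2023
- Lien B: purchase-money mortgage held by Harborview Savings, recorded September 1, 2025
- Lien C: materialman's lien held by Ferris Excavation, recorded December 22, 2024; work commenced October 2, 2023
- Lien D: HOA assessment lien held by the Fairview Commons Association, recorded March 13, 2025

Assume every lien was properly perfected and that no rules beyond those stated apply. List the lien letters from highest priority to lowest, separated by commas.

Adjusting effective dates: A's effective date is December 28, 2023, when work began; B's effective date is the deed date, August 27, 2025; C is treated as recorded October 2, 2023, the work-commencement date.
By effective date, earliest first: C (October 2, 2023), A (December 28, 2023), D (March 13, 2025), B (August 27, 2025).
D is senior to B before the subordination, so the two trade places.

C, A, B, D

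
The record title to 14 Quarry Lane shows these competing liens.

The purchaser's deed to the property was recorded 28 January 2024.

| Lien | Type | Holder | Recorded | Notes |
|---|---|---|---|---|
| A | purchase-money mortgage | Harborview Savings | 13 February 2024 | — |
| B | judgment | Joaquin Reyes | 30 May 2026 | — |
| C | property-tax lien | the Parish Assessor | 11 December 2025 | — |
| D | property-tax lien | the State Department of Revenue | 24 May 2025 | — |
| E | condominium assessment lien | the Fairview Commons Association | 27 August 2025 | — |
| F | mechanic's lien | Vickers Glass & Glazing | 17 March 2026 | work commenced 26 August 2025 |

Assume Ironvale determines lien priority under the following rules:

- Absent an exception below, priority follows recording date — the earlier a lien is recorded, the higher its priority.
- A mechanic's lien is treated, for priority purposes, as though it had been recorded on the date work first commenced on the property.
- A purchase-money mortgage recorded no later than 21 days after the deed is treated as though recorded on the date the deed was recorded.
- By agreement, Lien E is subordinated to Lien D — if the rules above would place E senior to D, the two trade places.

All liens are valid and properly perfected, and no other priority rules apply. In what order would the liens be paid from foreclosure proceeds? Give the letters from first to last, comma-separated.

A, D, F, E, C, B

Effective dates: A's effective date is the deed date, 28 January 2024; F is treated as recorded 26 August 2025, the work-commencement date.
Sorted by effective date: A (28 January 2024), D (24 May 2025), F (26 August 2025), E (27 August 2025), C (11 December 2025), B (30 May 2026).
E is already junior to D, so the subordination agreement changes nothing.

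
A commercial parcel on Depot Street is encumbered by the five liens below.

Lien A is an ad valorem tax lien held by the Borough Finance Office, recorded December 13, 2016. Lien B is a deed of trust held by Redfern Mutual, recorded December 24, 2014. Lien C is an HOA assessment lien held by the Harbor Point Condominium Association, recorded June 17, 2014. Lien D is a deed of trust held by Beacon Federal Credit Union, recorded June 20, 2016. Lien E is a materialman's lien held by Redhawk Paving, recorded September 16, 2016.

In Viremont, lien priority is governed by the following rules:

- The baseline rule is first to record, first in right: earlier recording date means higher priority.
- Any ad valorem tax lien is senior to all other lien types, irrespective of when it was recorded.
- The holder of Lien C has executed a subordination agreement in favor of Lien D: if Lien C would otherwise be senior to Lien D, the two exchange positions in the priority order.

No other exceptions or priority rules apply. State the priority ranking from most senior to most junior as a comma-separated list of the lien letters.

A, D, B, C, E

A is an ad valorem tax lien, so it outranks all other liens regardless of date.
The other liens, earliest effective date first: C (June 17, 2014), B (December 24, 2014), D (June 20, 2016), E (September 16, 2016).
Because C would otherwise rank above D, the subordination swaps them.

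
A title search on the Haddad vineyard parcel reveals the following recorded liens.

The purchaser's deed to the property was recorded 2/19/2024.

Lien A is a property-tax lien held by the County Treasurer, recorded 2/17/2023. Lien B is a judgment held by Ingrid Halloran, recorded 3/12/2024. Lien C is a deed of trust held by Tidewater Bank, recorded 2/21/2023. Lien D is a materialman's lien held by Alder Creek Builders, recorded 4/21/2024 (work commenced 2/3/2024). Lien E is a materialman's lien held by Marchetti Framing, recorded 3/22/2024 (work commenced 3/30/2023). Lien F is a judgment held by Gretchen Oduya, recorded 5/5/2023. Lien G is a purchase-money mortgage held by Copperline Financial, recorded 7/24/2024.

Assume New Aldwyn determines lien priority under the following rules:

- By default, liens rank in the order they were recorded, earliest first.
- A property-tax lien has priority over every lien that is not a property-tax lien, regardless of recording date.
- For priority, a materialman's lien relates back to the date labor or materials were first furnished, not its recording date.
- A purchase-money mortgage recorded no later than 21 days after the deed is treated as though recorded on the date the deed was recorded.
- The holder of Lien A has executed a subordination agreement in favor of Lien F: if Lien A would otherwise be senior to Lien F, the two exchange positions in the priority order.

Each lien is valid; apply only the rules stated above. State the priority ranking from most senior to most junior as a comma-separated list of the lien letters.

F, C, E, A, D, B, G

Adjusting effective dates: D's effective date is 2/3/2024, when work began; E is treated as recorded 3/30/2023, the work-commencement date; G missed the 21-day window (156 days after the deed), so its recording date stands.
A is a property-tax lien, so it outranks all other liens regardless of date.
The other liens, earliest effective date first: C (2/21/2023), E (3/30/2023), F (5/5/2023), D (2/3/2024), B (3/12/2024), G (7/24/2024).
Because A would otherwise rank above F, the subordination swaps them.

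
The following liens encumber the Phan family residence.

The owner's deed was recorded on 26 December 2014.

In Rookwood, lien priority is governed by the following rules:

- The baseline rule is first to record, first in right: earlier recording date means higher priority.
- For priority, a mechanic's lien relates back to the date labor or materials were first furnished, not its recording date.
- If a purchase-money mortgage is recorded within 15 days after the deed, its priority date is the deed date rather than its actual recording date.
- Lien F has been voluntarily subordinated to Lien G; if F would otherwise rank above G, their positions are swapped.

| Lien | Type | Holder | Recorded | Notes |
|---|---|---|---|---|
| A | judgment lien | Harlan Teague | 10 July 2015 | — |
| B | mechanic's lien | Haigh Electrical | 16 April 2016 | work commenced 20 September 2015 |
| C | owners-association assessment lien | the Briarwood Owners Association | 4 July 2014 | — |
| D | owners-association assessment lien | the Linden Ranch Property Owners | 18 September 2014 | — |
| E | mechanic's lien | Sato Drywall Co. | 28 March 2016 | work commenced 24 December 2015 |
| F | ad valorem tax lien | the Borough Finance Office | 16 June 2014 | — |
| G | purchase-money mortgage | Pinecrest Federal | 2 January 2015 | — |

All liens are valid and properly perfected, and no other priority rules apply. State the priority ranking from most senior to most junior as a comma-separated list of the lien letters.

G, C, D, F, A, B, E

Adjusting effective dates: B relates back to 20 September 2015 (work commenced); E's effective date is 24 December 2015, when work began; G was recorded within the 15-day window, so its effective date is the deed date 26 December 2014.
By effective date: F (16 June 2014), C (4 July 2014), D (18 September 2014), G (26 December 2014), A (10 July 2015), B (20 September 2015), E (24 December 2015).
The subordination applies — F was senior to G — so F and G swap.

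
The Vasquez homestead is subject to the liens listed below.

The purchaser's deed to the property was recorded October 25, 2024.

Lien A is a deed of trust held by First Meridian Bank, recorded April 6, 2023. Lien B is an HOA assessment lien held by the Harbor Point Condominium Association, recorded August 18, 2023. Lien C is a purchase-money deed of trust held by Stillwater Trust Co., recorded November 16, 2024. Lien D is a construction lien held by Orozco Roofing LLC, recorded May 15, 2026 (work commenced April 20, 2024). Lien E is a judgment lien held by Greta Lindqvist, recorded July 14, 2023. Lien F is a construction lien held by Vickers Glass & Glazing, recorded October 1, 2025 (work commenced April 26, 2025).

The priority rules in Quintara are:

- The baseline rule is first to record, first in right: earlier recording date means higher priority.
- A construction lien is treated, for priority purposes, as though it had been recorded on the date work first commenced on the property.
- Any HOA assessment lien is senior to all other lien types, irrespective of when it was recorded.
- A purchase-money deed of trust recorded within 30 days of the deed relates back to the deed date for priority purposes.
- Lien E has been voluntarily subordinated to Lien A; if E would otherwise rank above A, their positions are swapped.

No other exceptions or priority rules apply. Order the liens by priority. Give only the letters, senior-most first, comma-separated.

Effective dates after the stated exceptions: C relates back to the deed date October 25, 2024; D's effective date is April 20, 2024, when work began; F is treated as recorded April 26, 2025, the work-commencement date.
B is an HOA assessment lien and takes priority over every other lien.
The other liens, earliest effective date first: A (April 6, 2023), E (July 14, 2023), D (April 20, 2024), C (October 25, 2024), F (April 26, 2025).
E already ranks below A; the subordination has no effect.

B, A, E, D, C, F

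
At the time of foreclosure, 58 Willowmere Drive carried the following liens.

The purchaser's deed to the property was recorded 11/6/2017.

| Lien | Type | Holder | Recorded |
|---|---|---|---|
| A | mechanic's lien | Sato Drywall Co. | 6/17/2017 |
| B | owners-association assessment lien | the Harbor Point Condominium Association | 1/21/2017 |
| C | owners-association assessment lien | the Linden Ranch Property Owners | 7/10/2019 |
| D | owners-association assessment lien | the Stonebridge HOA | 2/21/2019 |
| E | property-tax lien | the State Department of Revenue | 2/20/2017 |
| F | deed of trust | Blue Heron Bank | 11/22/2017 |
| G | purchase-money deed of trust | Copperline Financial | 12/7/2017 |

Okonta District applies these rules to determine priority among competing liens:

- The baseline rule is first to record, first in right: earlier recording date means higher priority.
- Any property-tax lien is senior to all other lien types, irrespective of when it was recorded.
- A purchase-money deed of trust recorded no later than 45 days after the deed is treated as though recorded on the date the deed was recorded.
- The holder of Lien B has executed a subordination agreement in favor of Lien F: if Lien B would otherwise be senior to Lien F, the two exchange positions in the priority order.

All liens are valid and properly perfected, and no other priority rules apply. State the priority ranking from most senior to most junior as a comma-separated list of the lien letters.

First, effective dates: G's effective date is the deed date, 11/6/2017.
E is a property-tax lien and takes priority over every other lien.
Among the remaining liens, by effective date: B (1/21/2017), A (6/17/2017), G (11/6/2017), F (11/22/2017), D (2/21/2019), C (7/10/2019).
B would otherwise be senior to F, so under the subordination agreement B and F exchange positions.

E, F, A, G, B, D, C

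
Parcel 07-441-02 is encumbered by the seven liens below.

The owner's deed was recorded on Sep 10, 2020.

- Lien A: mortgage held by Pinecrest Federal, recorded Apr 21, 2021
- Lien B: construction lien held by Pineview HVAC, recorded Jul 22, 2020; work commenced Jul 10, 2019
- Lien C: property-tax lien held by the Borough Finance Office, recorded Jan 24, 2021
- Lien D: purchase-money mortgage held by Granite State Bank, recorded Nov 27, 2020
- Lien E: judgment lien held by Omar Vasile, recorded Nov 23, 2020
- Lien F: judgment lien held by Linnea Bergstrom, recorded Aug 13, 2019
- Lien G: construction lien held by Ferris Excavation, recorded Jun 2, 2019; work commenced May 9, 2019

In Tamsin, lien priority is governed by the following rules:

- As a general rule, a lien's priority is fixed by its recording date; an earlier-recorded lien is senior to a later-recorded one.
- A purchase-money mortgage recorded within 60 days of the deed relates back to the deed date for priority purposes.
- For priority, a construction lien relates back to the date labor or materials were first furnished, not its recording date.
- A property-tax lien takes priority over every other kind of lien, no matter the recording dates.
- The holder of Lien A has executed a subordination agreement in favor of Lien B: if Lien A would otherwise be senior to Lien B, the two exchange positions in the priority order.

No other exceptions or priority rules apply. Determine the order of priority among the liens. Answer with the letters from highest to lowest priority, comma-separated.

C, G, B, F, E, D, A

Effective dates after the stated exceptions: B relates back to Jul 10, 2019 (work commenced); D missed the 60-day window (78 days after the deed), so its recording date stands; G's effective date is May 9, 2019, when work began.
As a property-tax lien, C is senior to every other lien.
Remaining liens by effective date: G (May 9, 2019), B (Jul 10, 2019), F (Aug 13, 2019), E (Nov 23, 2020), D (Nov 27, 2020), A (Apr 21, 2021).
A is already junior to B, so the subordination agreement changes nothing.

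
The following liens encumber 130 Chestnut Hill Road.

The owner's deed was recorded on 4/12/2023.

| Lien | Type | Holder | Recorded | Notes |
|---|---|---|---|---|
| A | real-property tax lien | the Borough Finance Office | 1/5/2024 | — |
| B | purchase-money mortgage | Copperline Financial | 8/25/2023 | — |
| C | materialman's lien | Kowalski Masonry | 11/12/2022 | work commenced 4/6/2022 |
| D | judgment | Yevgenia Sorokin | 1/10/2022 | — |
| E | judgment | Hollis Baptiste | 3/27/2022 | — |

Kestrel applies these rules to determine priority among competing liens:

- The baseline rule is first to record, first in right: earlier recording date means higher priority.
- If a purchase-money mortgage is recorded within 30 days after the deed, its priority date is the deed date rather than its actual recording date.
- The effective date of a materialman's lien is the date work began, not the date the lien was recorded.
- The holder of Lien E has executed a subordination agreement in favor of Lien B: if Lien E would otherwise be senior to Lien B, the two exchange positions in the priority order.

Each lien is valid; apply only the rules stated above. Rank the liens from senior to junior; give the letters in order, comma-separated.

D, B, C, E, A

First, effective dates: B missed the 30-day window (135 days after the deed), so its recording date stands; C is treated as recorded 4/6/2022, the work-commencement date.
By effective date, earliest first: D (1/10/2022), E (3/27/2022), C (4/6/2022), B (8/25/2023), A (1/5/2024).
The subordination applies — E was senior to B — so E and B swap.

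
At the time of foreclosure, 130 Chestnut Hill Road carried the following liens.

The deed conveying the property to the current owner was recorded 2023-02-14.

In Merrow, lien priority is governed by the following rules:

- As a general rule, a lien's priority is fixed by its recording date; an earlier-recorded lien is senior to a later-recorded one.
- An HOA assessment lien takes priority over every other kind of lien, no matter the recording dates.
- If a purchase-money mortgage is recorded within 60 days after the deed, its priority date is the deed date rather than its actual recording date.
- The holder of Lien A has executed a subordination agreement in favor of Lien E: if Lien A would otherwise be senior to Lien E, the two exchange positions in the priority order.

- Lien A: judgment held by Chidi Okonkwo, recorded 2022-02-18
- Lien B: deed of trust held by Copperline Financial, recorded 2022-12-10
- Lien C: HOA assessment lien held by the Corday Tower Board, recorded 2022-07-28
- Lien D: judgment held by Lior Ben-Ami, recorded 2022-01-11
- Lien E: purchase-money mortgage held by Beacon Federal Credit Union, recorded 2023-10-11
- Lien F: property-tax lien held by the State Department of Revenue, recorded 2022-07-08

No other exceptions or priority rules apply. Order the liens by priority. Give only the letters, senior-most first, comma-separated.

Adjusting effective dates: E missed the 60-day window (239 days after the deed), so its recording date stands.
As an HOA assessment lien, C is senior to every other lien.
Ordering the rest by effective date: D (2022-01-11), A (2022-02-18), F (2022-07-08), B (2022-12-10), E (2023-10-11).
The subordination applies — A was senior to E — so A and E swap.

C, D, E, F, B, A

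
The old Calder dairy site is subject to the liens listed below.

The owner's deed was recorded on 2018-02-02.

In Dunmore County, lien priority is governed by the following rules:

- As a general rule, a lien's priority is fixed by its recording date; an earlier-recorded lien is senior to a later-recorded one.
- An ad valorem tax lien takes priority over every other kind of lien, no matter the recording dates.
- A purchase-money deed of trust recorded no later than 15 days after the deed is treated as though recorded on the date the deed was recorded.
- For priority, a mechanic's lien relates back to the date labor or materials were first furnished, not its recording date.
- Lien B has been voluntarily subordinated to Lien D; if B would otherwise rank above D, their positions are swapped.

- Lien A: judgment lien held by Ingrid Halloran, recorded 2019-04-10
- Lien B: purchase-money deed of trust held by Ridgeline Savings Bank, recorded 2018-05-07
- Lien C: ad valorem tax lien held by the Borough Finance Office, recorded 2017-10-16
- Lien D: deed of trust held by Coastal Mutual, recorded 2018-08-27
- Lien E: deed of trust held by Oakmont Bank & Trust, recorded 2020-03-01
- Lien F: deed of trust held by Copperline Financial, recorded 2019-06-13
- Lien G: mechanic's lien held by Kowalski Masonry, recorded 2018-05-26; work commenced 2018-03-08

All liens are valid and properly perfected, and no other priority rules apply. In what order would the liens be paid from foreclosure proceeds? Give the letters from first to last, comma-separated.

C, G, D, B, A, F, E

Adjusting effective dates: B was recorded 94 days after the deed — beyond 15 days — so no relation-back applies; G relates back to 2018-03-08 (work commenced).
C, as an ad valorem tax lien, has superpriority and ranks first.
The other liens, earliest effective date first: G (2018-03-08), B (2018-05-07), D (2018-08-27), A (2019-04-10), F (2019-06-13), E (2020-03-01).
B would otherwise be senior to D, so under the subordination agreement B and D exchange positions.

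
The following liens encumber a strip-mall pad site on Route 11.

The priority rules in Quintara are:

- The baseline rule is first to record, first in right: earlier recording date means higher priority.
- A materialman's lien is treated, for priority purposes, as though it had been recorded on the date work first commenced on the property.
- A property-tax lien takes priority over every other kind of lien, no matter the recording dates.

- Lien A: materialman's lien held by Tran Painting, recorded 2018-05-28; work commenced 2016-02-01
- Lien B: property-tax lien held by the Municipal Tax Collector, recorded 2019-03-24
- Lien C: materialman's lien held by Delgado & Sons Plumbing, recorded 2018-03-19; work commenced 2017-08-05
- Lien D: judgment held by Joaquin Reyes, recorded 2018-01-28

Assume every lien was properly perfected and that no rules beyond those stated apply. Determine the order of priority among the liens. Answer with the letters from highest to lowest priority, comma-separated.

B, A, C, D

Effective dates after the stated exceptions: A relates back to 2016-02-01 (work commenced); C is treated as recorded 2017-08-05, the work-commencement date.
As a property-tax lien, B is senior to every other lien.
The other liens, earliest effective date first: A (2016-02-01), C (2017-08-05), D (2018-01-28).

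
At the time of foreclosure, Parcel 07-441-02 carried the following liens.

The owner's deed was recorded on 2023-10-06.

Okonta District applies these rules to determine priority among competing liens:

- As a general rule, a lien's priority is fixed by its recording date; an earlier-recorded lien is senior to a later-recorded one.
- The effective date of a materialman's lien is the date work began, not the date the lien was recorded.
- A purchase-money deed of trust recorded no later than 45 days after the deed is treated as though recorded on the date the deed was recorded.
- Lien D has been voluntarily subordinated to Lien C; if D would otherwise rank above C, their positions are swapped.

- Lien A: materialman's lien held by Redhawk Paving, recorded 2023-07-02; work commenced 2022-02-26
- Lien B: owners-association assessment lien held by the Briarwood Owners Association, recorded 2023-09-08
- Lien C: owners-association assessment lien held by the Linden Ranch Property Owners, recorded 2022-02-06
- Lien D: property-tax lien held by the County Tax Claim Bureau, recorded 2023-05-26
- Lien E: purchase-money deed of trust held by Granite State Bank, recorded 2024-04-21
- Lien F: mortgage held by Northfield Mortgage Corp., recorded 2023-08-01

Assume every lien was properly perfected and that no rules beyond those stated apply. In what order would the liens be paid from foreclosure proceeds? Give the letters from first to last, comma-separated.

First, effective dates: A's effective date is 2022-02-26, when work began; E missed the 45-day window (198 days after the deed), so its recording date stands.
Ordering by effective date: C (2022-02-06), A (2022-02-26), D (2023-05-26), F (2023-08-01), B (2023-09-08), E (2024-04-21).
Since D is not senior to C, the subordination leaves the order unchanged.

C, A, D, F, B, E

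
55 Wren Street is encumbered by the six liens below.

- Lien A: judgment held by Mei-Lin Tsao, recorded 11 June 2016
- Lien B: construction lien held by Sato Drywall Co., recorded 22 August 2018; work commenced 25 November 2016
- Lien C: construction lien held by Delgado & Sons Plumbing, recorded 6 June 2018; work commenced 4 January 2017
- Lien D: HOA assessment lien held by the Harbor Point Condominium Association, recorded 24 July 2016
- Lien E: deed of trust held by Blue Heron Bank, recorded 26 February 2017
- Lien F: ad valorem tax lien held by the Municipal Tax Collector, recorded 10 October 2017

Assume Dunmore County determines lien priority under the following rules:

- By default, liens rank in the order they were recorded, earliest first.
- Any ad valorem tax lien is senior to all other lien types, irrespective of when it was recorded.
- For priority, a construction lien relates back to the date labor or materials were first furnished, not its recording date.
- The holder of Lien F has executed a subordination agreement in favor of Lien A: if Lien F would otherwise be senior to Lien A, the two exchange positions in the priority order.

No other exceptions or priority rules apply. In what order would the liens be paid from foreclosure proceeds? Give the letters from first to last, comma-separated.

First, effective dates: B is treated as recorded 25 November 2016, the work-commencement date; C relates back to 4 January 2017 (work commenced).
As an ad valorem tax lien, F is senior to every other lien.
Remaining liens by effective date: A (11 June 2016), D (24 July 2016), B (25 November 2016), C (4 January 2017), E (26 February 2017).
F would otherwise be senior to A, so under the subordination agreement F and A exchange positions.

A, F, D, B, C, E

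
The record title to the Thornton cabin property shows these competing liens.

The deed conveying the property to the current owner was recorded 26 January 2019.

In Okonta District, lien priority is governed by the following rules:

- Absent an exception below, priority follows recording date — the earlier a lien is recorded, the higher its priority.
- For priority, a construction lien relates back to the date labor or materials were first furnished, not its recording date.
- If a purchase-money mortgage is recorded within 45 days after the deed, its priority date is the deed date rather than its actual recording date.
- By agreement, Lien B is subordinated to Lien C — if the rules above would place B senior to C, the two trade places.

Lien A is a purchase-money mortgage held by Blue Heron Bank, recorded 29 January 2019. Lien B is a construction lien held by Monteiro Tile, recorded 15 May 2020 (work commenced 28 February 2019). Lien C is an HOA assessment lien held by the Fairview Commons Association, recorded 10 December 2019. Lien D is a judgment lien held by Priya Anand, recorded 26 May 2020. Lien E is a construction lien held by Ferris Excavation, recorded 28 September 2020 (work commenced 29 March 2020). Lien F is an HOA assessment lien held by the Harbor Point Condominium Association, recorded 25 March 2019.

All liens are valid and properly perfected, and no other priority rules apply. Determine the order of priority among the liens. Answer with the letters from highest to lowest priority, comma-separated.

A, C, F, B, E, D

Effective dates after the stated exceptions: A was recorded within the 45-day window, so its effective date is the deed date 26 January 2019; B is treated as recorded 28 February 2019, the work-commencement date; E is treated as recorded 29 March 2020, the work-commencement date.
By effective date, earliest first: A (26 January 2019), B (28 February 2019), F (25 March 2019), C (10 December 2019), E (29 March 2020), D (26 May 2020).
B would otherwise be senior to C, so under the subordination agreement B and C exchange positions.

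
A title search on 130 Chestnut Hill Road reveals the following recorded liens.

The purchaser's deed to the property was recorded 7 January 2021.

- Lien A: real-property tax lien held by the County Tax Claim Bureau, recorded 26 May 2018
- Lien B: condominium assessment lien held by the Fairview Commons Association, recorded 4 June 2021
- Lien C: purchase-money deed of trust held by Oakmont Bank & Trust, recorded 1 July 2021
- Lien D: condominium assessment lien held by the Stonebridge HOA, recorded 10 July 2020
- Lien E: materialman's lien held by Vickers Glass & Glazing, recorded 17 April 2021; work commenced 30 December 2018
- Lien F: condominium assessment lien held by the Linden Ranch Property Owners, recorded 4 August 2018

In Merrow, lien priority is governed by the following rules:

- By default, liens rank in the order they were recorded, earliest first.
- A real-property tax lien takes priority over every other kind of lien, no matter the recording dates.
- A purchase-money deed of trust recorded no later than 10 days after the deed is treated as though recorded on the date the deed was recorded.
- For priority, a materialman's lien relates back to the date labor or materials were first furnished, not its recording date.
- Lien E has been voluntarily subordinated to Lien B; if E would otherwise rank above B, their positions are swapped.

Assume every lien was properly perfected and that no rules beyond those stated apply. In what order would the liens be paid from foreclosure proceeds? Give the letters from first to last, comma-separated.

A, F, B, D, E, C

Effective dates after the stated exceptions: C was recorded 175 days after the deed, outside the 10-day window, so it keeps its recording date; E is treated as recorded 30 December 2018, the work-commencement date.
As a real-property tax lien, A is senior to every other lien.
Among the remaining liens, by effective date: F (4 August 2018), E (30 December 2018), D (10 July 2020), B (4 June 2021), C (1 July 2021).
Because E would otherwise rank above B, the subordination swaps them.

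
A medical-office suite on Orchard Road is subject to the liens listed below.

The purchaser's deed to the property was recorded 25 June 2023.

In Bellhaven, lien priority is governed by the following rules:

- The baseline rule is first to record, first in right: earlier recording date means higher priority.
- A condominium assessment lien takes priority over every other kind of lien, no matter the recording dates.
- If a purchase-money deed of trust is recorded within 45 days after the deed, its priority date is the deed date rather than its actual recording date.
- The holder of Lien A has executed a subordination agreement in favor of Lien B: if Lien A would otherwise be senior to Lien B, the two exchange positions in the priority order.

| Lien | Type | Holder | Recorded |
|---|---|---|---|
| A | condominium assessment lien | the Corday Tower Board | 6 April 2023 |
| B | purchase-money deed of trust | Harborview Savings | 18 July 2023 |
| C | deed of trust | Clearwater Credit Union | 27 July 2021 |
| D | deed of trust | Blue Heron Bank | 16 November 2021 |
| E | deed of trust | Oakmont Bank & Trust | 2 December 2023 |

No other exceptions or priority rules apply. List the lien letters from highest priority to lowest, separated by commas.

B, C, D, A, E

Effective dates after the stated exceptions: B's effective date is the deed date, 25 June 2023.
A is a condominium assessment lien and takes priority over every other lien.
Remaining liens by effective date: C (27 July 2021), D (16 November 2021), B (25 June 2023), E (2 December 2023).
A is senior to B before the subordination, so the two trade places.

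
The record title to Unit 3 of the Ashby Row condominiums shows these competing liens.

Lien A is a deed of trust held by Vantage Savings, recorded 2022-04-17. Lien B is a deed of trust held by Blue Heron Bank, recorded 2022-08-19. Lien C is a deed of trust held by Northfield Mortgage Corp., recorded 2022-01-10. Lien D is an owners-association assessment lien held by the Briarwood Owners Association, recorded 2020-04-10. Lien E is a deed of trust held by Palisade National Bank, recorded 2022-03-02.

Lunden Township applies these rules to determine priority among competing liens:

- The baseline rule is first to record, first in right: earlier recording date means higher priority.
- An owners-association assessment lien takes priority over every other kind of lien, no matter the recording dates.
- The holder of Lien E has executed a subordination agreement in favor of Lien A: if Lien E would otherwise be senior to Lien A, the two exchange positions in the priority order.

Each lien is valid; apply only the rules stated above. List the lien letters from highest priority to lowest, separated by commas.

D, C, A, E, B

D is an owners-association assessment lien and takes priority over every other lien.
Among the remaining liens, by effective date: C (2022-01-10), E (2022-03-02), A (2022-04-17), B (2022-08-19).
E is senior to A before the subordination, so the two trade places.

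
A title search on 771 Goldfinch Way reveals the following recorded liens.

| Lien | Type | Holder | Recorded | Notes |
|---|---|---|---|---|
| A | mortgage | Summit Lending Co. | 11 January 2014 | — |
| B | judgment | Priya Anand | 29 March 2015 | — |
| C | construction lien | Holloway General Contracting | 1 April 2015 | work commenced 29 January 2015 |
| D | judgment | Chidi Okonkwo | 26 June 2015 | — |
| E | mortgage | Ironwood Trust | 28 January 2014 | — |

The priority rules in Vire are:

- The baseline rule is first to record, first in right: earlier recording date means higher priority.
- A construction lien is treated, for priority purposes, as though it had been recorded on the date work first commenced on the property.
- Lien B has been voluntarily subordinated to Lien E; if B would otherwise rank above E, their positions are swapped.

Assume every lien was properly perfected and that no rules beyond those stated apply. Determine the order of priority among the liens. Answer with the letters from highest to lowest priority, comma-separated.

Effective dates: C is treated as recorded 29 January 2015, the work-commencement date.
Ordering by effective date: A (11 January 2014), E (28 January 2014), C (29 January 2015), B (29 March 2015), D (26 June 2015).
B is already junior to E, so the subordination agreement changes nothing.

A, E, C, B, D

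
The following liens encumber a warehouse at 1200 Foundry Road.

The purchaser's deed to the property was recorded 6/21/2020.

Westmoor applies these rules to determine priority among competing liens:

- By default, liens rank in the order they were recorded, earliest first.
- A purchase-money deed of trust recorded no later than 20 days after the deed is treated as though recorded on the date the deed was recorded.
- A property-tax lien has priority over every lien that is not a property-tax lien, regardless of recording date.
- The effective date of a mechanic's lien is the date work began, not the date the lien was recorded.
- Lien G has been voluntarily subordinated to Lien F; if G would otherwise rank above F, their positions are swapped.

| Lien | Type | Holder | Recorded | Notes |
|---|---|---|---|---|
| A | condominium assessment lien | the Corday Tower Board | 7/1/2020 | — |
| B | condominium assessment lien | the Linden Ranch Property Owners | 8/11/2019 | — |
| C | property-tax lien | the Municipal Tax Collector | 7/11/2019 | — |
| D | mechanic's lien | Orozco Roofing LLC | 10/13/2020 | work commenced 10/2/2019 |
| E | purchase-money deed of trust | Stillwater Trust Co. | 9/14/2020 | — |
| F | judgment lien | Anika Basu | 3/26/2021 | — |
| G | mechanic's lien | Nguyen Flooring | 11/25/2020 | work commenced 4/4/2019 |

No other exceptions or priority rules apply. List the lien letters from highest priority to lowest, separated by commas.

C, F, B, D, A, E, G

First, effective dates: D relates back to 10/2/2019 (work commenced); E missed the 20-day window (85 days after the deed), so its recording date stands; G's effective date is 4/4/2019, when work began.
C is a property-tax lien and takes priority over every other lien.
Ordering the rest by effective date: G (4/4/2019), B (8/11/2019), D (10/2/2019), A (7/1/2020), E (9/14/2020), F (3/26/2021).
G would otherwise be senior to F, so under the subordination agreement G and F exchange positions.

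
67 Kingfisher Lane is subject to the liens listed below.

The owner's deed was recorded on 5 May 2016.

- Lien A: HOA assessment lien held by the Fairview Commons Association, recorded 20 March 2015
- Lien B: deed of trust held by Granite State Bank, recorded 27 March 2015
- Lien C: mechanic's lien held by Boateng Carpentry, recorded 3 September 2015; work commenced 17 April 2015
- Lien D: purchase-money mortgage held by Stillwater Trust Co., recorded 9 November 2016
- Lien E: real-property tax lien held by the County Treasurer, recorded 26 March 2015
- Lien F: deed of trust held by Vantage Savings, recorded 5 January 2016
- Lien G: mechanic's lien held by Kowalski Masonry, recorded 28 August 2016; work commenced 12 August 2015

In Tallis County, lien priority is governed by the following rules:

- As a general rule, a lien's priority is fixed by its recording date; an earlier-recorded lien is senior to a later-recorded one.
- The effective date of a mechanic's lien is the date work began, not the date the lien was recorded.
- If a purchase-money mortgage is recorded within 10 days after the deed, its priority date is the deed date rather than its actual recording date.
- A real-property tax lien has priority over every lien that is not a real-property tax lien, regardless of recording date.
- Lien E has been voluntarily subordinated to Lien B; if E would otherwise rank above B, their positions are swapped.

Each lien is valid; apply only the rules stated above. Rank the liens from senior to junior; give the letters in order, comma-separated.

B, A, E, C, G, F, D

First, effective dates: C is treated as recorded 17 April 2015, the work-commencement date; D was recorded 188 days after the deed, outside the 10-day window, so it keeps its recording date; G's effective date is 12 August 2015, when work began.
E, as a real-property tax lien, has superpriority and ranks first.
Remaining liens by effective date: A (20 March 2015), B (27 March 2015), C (17 April 2015), G (12 August 2015), F (5 January 2016), D (9 November 2016).
E would otherwise be senior to B, so under the subordination agreement E and B exchange positions.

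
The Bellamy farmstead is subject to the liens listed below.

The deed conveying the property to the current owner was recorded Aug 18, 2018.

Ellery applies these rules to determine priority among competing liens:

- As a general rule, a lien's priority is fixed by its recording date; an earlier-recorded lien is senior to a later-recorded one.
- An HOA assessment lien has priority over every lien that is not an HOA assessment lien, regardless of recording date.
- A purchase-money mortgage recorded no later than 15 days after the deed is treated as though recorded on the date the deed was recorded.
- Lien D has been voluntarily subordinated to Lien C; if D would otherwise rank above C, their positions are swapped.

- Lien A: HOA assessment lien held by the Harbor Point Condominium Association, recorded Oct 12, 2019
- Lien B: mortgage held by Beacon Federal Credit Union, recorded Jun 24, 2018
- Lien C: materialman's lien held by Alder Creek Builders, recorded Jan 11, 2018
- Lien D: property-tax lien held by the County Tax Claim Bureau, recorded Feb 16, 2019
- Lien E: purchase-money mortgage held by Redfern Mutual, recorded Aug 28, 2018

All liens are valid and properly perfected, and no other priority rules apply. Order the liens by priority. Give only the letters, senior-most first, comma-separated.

Effective dates after the stated exceptions: E's effective date is the deed date, Aug 18, 2018.
A is an HOA assessment lien and takes priority over every other lien.
Among the remaining liens, by effective date: C (Jan 11, 2018), B (Jun 24, 2018), E (Aug 18, 2018), D (Feb 16, 2019).
D already ranks below C; the subordination has no effect.

A, C, B, E, D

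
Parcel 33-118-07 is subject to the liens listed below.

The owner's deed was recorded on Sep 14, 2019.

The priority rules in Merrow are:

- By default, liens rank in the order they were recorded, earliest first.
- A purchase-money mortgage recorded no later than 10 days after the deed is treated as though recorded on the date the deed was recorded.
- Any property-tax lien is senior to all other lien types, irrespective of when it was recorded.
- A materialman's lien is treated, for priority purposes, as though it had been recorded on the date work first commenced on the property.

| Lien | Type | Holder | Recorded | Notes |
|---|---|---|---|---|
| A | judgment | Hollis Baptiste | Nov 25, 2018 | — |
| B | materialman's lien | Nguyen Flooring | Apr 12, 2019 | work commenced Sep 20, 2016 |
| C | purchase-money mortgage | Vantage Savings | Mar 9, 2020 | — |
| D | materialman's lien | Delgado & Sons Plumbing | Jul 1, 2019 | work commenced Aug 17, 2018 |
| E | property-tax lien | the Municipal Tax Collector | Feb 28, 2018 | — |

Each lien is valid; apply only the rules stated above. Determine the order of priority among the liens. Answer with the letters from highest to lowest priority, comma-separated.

E, B, D, A, C

Adjusting effective dates: B relates back to Sep 20, 2016 (work commenced); C was recorded 177 days after the deed — beyond 10 days — so no relation-back applies; D is treated as recorded Aug 17, 2018, the work-commencement date.
As a property-tax lien, E is senior to every other lien.
Among the remaining liens, by effective date: B (Sep 20, 2016), D (Aug 17, 2018), A (Nov 25, 2018), C (Mar 9, 2020).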